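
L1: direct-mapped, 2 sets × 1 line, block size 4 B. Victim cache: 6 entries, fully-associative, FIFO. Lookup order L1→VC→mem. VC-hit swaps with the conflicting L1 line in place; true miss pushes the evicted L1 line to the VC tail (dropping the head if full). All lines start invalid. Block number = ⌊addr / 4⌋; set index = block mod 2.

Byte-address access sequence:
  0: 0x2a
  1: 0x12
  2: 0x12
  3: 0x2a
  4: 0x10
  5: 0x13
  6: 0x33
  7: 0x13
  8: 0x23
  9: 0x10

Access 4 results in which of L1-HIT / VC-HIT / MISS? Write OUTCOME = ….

OUTCOME = VC-HIT

  [0] addr=0x2a blk=10 s=0: MISS | VC []
  [1] addr=0x12 blk=4 s=0: MISS | VC [10]
  [2] addr=0x12 blk=4 s=0: L1-HIT | VC [10]
  [3] addr=0x2a blk=10 s=0: VC-HIT | VC [4]
  [4] addr=0x10 blk=4 s=0: VC-HIT | VC [10]
  [5] addr=0x13 blk=4 s=0: L1-HIT | VC [10]
  [6] addr=0x33 blk=12 s=0: MISS | VC [10, 4]
  [7] addr=0x13 blk=4 s=0: VC-HIT | VC [10, 12]
  [8] addr=0x23 blk=8 s=0: MISS | VC [10, 12, 4]
  [9] addr=0x10 blk=4 s=0: VC-HIT | VC [10, 12, 8]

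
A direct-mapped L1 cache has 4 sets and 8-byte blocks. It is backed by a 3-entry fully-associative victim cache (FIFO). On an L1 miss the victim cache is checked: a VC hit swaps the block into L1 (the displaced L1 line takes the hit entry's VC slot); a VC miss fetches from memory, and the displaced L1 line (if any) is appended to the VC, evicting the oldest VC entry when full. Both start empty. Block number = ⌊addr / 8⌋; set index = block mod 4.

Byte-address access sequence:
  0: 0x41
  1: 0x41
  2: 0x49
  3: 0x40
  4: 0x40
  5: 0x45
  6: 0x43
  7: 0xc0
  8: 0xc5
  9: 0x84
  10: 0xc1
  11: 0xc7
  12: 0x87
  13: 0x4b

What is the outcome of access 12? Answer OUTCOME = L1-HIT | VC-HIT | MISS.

OUTCOME = VC-HIT

  [0] addr=0x41 blk=8 s=0: MISS | VC []
  [1] addr=0x41 blk=8 s=0: L1-HIT | VC []
  [2] addr=0x49 blk=9 s=1: MISS | VC []
  [3] addr=0x40 blk=8 s=0: L1-HIT | VC []
  [4] addr=0x40 blk=8 s=0: L1-HIT | VC []
  [5] addr=0x45 blk=8 s=0: L1-HIT | VC []
  [6] addr=0x43 blk=8 s=0: L1-HIT | VC []
  [7] addr=0xc0 blk=24 s=0: MISS | VC [8]
  [8] addr=0xc5 blk=24 s=0: L1-HIT | VC [8]
  [9] addr=0x84 blk=16 s=0: MISS | VC [8, 24]
  [10] addr=0xc1 blk=24 s=0: VC-HIT | VC [8, 16]
  [11] addr=0xc7 blk=24 s=0: L1-HIT | VC [8, 16]
  [12] addr=0x87 blk=16 s=0: VC-HIT | VC [8, 24]
  [13] addr=0x4b blk=9 s=1: L1-HIT | VC [8, 24]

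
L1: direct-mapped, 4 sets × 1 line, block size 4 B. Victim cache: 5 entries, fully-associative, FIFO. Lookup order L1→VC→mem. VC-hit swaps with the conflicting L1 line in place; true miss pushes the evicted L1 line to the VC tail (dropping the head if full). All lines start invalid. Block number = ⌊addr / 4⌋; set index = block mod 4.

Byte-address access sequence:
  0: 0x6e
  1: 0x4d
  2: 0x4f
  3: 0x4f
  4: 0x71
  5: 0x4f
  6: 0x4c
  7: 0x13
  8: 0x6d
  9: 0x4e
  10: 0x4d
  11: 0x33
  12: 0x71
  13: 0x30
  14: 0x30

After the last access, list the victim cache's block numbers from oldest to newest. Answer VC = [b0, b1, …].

  [0] addr=0x6e blk=27 s=3: MISS | VC []
  [1] addr=0x4d blk=19 s=3: MISS | VC [27]
  [2] addr=0x4f blk=19 s=3: L1-HIT | VC [27]
  [3] addr=0x4f blk=19 s=3: L1-HIT | VC [27]
  [4] addr=0x71 blk=28 s=0: MISS | VC [27]
  [5] addr=0x4f blk=19 s=3: L1-HIT | VC [27]
  [6] addr=0x4c blk=19 s=3: L1-HIT | VC [27]
  [7] addr=0x13 blk=4 s=0: MISS | VC [27, 28]
  [8] addr=0x6d blk=27 s=3: VC-HIT | VC [19, 28]
  [9] addr=0x4e blk=19 s=3: VC-HIT | VC [27, 28]
  [10] addr=0x4d blk=19 s=3: L1-HIT | VC [27, 28]
  [11] addr=0x33 blk=12 s=0: MISS | VC [27, 28, 4]
  [12] addr=0x71 blk=28 s=0: VC-HIT | VC [27, 12, 4]
  [13] addr=0x30 blk=12 s=0: VC-HIT | VC [27, 28, 4]
  [14] addr=0x30 blk=12 s=0: L1-HIT | VC [27, 28, 4]

VC = [27, 28, 4]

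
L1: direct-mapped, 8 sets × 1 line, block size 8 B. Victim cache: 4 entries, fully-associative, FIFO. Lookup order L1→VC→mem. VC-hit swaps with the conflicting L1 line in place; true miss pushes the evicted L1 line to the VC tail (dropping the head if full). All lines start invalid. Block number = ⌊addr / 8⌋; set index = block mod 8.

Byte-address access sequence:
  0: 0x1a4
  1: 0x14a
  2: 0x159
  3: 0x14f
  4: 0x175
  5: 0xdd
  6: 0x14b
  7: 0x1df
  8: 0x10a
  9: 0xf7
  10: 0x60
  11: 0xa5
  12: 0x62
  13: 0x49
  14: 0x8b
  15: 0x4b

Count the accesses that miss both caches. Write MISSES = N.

0: 0x1a4 (blk 52, set 4) → MISS  vc=[]
1: 0x14a (blk 41, set 1) → MISS  vc=[]
2: 0x159 (blk 43, set 3) → MISS  vc=[]
3: 0x14f (blk 41, set 1) → L1-HIT  vc=[]
4: 0x175 (blk 46, set 6) → MISS  vc=[]
5: 0xdd (blk 27, set 3) → MISS  vc=[43]
6: 0x14b (blk 41, set 1) → L1-HIT  vc=[43]
7: 0x1df (blk 59, set 3) → MISS  vc=[43, 27]
8: 0x10a (blk 33, set 1) → MISS  vc=[43, 27, 41]
9: 0xf7 (blk 30, set 6) → MISS  vc=[43, 27, 41, 46]
10: 0x60 (blk 12, set 4) → MISS  vc=[27, 41, 46, 52]
11: 0xa5 (blk 20, set 4) → MISS  vc=[41, 46, 52, 12]
12: 0x62 (blk 12, set 4) → VC-HIT  vc=[41, 46, 52, 20]
13: 0x49 (blk 9, set 1) → MISS  vc=[46, 52, 20, 33]
14: 0x8b (blk 17, set 1) → MISS  vc=[52, 20, 33, 9]
15: 0x4b (blk 9, set 1) → VC-HIT  vc=[52, 20, 33, 17]

MISSES = 12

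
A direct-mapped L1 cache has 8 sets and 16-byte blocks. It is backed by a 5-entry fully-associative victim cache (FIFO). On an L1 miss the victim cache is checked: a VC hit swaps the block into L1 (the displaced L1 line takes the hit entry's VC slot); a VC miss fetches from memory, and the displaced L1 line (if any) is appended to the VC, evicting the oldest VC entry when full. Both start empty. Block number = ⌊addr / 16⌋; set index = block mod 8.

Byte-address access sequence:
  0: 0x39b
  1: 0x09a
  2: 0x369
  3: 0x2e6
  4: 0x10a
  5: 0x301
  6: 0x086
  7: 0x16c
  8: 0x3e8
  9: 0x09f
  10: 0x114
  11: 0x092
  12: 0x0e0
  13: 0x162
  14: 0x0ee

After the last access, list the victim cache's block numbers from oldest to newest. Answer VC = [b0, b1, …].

#0 0x39b→b57/s1 MISS; vc=[]
#1 0x9a→b9/s1 MISS; vc=[57]
#2 0x369→b54/s6 MISS; vc=[57]
#3 0x2e6→b46/s6 MISS; vc=[57,54]
#4 0x10a→b16/s0 MISS; vc=[57,54]
#5 0x301→b48/s0 MISS; vc=[57,54,16]
#6 0x86→b8/s0 MISS; vc=[57,54,16,48]
#7 0x16c→b22/s6 MISS; vc=[57,54,16,48,46]
#8 0x3e8→b62/s6 MISS; vc=[54,16,48,46,22]
#9 0x9f→b9/s1 L1-HIT; vc=[54,16,48,46,22]
#10 0x114→b17/s1 MISS; vc=[16,48,46,22,9]
#11 0x92→b9/s1 VC-HIT; vc=[16,48,46,22,17]
#12 0xe0→b14/s6 MISS; vc=[48,46,22,17,62]
#13 0x162→b22/s6 VC-HIT; vc=[48,46,14,17,62]
#14 0xee→b14/s6 VC-HIT; vc=[48,46,22,17,62]

VC = [48, 46, 22, 17, 62]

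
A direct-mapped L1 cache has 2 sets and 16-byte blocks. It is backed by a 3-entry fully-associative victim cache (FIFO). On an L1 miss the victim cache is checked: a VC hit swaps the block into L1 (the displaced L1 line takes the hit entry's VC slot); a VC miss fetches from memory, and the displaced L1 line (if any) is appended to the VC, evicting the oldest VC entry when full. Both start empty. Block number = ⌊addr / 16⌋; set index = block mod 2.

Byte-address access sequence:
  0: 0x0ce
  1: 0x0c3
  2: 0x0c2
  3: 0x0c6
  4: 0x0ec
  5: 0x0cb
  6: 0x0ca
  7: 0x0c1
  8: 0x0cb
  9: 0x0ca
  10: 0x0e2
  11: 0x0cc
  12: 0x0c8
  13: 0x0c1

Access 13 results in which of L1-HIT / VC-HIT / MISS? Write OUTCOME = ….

OUTCOME = L1-HIT

0: 0xce (blk 12, set 0) → MISS  vc=[]
1: 0xc3 (blk 12, set 0) → L1-HIT  vc=[]
2: 0xc2 (blk 12, set 0) → L1-HIT  vc=[]
3: 0xc6 (blk 12, set 0) → L1-HIT  vc=[]
4: 0xec (blk 14, set 0) → MISS  vc=[12]
5: 0xcb (blk 12, set 0) → VC-HIT  vc=[14]
6: 0xca (blk 12, set 0) → L1-HIT  vc=[14]
7: 0xc1 (blk 12, set 0) → L1-HIT  vc=[14]
8: 0xcb (blk 12, set 0) → L1-HIT  vc=[14]
9: 0xca (blk 12, set 0) → L1-HIT  vc=[14]
10: 0xe2 (blk 14, set 0) → VC-HIT  vc=[12]
11: 0xcc (blk 12, set 0) → VC-HIT  vc=[14]
12: 0xc8 (blk 12, set 0) → L1-HIT  vc=[14]
13: 0xc1 (blk 12, set 0) → L1-HIT  vc=[14]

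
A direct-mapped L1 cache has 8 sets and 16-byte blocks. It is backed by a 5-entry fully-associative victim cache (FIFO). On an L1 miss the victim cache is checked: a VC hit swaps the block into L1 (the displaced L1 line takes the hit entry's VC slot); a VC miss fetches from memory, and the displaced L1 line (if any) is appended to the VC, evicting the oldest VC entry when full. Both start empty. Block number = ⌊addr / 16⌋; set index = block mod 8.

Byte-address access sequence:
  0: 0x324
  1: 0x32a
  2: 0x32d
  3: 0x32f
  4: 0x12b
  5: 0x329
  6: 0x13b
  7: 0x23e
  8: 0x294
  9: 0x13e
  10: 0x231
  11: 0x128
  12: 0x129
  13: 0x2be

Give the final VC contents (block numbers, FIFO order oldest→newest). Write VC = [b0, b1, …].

VC = [50, 19, 35]

#0 0x324→b50/s2 MISS; vc=[]
#1 0x32a→b50/s2 L1-HIT; vc=[]
#2 0x32d→b50/s2 L1-HIT; vc=[]
#3 0x32f→b50/s2 L1-HIT; vc=[]
#4 0x12b→b18/s2 MISS; vc=[50]
#5 0x329→b50/s2 VC-HIT; vc=[18]
#6 0x13b→b19/s3 MISS; vc=[18]
#7 0x23e→b35/s3 MISS; vc=[18,19]
#8 0x294→b41/s1 MISS; vc=[18,19]
#9 0x13e→b19/s3 VC-HIT; vc=[18,35]
#10 0x231→b35/s3 VC-HIT; vc=[18,19]
#11 0x128→b18/s2 VC-HIT; vc=[50,19]
#12 0x129→b18/s2 L1-HIT; vc=[50,19]
#13 0x2be→b43/s3 MISS; vc=[50,19,35]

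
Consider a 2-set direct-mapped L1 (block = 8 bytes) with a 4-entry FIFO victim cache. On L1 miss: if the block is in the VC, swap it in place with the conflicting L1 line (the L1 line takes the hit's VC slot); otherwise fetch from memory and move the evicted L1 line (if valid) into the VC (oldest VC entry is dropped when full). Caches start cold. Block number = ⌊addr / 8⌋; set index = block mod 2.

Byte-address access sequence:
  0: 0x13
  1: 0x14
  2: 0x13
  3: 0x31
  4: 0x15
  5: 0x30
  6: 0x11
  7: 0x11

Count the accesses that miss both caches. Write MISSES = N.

MISSES = 2

#0 0x13→b2/s0 MISS; vc=[]
#1 0x14→b2/s0 L1-HIT; vc=[]
#2 0x13→b2/s0 L1-HIT; vc=[]
#3 0x31→b6/s0 MISS; vc=[2]
#4 0x15→b2/s0 VC-HIT; vc=[6]
#5 0x30→b6/s0 VC-HIT; vc=[2]
#6 0x11→b2/s0 VC-HIT; vc=[6]
#7 0x11→b2/s0 L1-HIT; vc=[6]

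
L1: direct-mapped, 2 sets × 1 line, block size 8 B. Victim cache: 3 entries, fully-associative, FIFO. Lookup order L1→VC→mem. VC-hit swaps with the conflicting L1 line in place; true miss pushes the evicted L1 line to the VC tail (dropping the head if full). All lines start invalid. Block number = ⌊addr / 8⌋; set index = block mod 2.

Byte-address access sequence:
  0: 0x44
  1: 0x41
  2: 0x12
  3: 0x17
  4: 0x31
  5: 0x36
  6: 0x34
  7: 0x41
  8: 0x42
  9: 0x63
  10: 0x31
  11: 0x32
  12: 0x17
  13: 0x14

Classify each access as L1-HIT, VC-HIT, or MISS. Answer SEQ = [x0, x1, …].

SEQ = [MISS, L1-HIT, MISS, L1-HIT, MISS, L1-HIT, L1-HIT, VC-HIT, L1-HIT, MISS, VC-HIT, L1-HIT, VC-HIT, L1-HIT]

  [0] addr=0x44 blk=8 s=0: MISS | VC []
  [1] addr=0x41 blk=8 s=0: L1-HIT | VC []
  [2] addr=0x12 blk=2 s=0: MISS | VC [8]
  [3] addr=0x17 blk=2 s=0: L1-HIT | VC [8]
  [4] addr=0x31 blk=6 s=0: MISS | VC [8, 2]
  [5] addr=0x36 blk=6 s=0: L1-HIT | VC [8, 2]
  [6] addr=0x34 blk=6 s=0: L1-HIT | VC [8, 2]
  [7] addr=0x41 blk=8 s=0: VC-HIT | VC [6, 2]
  [8] addr=0x42 blk=8 s=0: L1-HIT | VC [6, 2]
  [9] addr=0x63 blk=12 s=0: MISS | VC [6, 2, 8]
  [10] addr=0x31 blk=6 s=0: VC-HIT | VC [12, 2, 8]
  [11] addr=0x32 blk=6 s=0: L1-HIT | VC [12, 2, 8]
  [12] addr=0x17 blk=2 s=0: VC-HIT | VC [12, 6, 8]
  [13] addr=0x14 blk=2 s=0: L1-HIT | VC [12, 6, 8]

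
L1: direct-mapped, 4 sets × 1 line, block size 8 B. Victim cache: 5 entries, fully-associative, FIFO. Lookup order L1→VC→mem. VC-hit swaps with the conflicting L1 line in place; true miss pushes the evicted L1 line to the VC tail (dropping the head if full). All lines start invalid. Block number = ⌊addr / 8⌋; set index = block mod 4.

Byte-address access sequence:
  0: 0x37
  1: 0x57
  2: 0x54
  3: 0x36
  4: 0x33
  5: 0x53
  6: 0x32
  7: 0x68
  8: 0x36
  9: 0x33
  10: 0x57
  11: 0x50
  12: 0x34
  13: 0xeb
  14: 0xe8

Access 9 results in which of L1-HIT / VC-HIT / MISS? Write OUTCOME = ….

  [0] addr=0x37 blk=6 s=2: MISS | VC []
  [1] addr=0x57 blk=10 s=2: MISS | VC [6]
  [2] addr=0x54 blk=10 s=2: L1-HIT | VC [6]
  [3] addr=0x36 blk=6 s=2: VC-HIT | VC [10]
  [4] addr=0x33 blk=6 s=2: L1-HIT | VC [10]
  [5] addr=0x53 blk=10 s=2: VC-HIT | VC [6]
  [6] addr=0x32 blk=6 s=2: VC-HIT | VC [10]
  [7] addr=0x68 blk=13 s=1: MISS | VC [10]
  [8] addr=0x36 blk=6 s=2: L1-HIT | VC [10]
  [9] addr=0x33 blk=6 s=2: L1-HIT | VC [10]
  [10] addr=0x57 blk=10 s=2: VC-HIT | VC [6]
  [11] addr=0x50 blk=10 s=2: L1-HIT | VC [6]
  [12] addr=0x34 blk=6 s=2: VC-HIT | VC [10]
  [13] addr=0xeb blk=29 s=1: MISS | VC [10, 13]
  [14] addr=0xe8 blk=29 s=1: L1-HIT | VC [10, 13]

OUTCOME = L1-HIT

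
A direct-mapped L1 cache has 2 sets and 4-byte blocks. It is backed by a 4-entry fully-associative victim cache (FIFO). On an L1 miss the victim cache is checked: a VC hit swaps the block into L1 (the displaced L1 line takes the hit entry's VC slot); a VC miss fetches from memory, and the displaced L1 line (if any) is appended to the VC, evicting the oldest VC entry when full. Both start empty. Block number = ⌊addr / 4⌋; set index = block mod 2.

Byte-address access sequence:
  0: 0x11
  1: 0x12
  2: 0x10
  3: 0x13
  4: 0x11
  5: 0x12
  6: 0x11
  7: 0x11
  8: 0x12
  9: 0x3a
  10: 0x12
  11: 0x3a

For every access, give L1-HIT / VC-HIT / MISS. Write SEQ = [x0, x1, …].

SEQ = [MISS, L1-HIT, L1-HIT, L1-HIT, L1-HIT, L1-HIT, L1-HIT, L1-HIT, L1-HIT, MISS, VC-HIT, VC-HIT]

#0 0x11→b4/s0 MISS; vc=[]
#1 0x12→b4/s0 L1-HIT; vc=[]
#2 0x10→b4/s0 L1-HIT; vc=[]
#3 0x13→b4/s0 L1-HIT; vc=[]
#4 0x11→b4/s0 L1-HIT; vc=[]
#5 0x12→b4/s0 L1-HIT; vc=[]
#6 0x11→b4/s0 L1-HIT; vc=[]
#7 0x11→b4/s0 L1-HIT; vc=[]
#8 0x12→b4/s0 L1-HIT; vc=[]
#9 0x3a→b14/s0 MISS; vc=[4]
#10 0x12→b4/s0 VC-HIT; vc=[14]
#11 0x3a→b14/s0 VC-HIT; vc=[4]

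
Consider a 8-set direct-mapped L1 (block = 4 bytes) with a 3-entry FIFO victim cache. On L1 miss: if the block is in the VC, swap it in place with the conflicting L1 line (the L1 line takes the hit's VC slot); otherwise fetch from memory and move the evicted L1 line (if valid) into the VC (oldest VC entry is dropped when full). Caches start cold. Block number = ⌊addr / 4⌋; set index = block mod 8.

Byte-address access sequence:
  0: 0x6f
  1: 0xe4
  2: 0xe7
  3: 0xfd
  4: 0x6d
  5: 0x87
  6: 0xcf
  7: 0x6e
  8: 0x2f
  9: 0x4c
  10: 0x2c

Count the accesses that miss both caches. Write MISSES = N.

MISSES = 7

  [0] addr=0x6f blk=27 s=3: MISS | VC []
  [1] addr=0xe4 blk=57 s=1: MISS | VC []
  [2] addr=0xe7 blk=57 s=1: L1-HIT | VC []
  [3] addr=0xfd blk=63 s=7: MISS | VC []
  [4] addr=0x6d blk=27 s=3: L1-HIT | VC []
  [5] addr=0x87 blk=33 s=1: MISS | VC [57]
  [6] addr=0xcf blk=51 s=3: MISS | VC [57, 27]
  [7] addr=0x6e blk=27 s=3: VC-HIT | VC [57, 51]
  [8] addr=0x2f blk=11 s=3: MISS | VC [57, 51, 27]
  [9] addr=0x4c blk=19 s=3: MISS | VC [51, 27, 11]
  [10] addr=0x2c blk=11 s=3: VC-HIT | VC [51, 27, 19]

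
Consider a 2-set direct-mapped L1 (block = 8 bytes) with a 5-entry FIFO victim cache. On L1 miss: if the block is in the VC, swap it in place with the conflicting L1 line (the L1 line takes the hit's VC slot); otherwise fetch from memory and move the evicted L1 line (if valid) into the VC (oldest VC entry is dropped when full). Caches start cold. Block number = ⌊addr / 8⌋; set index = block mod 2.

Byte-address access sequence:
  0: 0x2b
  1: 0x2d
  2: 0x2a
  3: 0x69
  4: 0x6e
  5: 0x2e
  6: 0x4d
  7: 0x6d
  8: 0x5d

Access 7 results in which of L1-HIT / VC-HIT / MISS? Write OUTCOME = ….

OUTCOME = VC-HIT

  [0] addr=0x2b blk=5 s=1: MISS | VC []
  [1] addr=0x2d blk=5 s=1: L1-HIT | VC []
  [2] addr=0x2a blk=5 s=1: L1-HIT | VC []
  [3] addr=0x69 blk=13 s=1: MISS | VC [5]
  [4] addr=0x6e blk=13 s=1: L1-HIT | VC [5]
  [5] addr=0x2e blk=5 s=1: VC-HIT | VC [13]
  [6] addr=0x4d blk=9 s=1: MISS | VC [13, 5]
  [7] addr=0x6d blk=13 s=1: VC-HIT | VC [9, 5]
  [8] addr=0x5d blk=11 s=1: MISS | VC [9, 5, 13]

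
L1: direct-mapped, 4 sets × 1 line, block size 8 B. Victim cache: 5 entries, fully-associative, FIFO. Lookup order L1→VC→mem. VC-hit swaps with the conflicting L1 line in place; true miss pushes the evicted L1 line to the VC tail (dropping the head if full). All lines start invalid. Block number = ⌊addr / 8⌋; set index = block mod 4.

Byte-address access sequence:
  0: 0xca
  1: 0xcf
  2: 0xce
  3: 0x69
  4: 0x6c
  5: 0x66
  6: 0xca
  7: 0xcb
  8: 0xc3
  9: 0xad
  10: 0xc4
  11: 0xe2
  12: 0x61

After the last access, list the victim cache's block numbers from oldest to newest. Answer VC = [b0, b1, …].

#0 0xca→b25/s1 MISS; vc=[]
#1 0xcf→b25/s1 L1-HIT; vc=[]
#2 0xce→b25/s1 L1-HIT; vc=[]
#3 0x69→b13/s1 MISS; vc=[25]
#4 0x6c→b13/s1 L1-HIT; vc=[25]
#5 0x66→b12/s0 MISS; vc=[25]
#6 0xca→b25/s1 VC-HIT; vc=[13]
#7 0xcb→b25/s1 L1-HIT; vc=[13]
#8 0xc3→b24/s0 MISS; vc=[13,12]
#9 0xad→b21/s1 MISS; vc=[13,12,25]
#10 0xc4→b24/s0 L1-HIT; vc=[13,12,25]
#11 0xe2→b28/s0 MISS; vc=[13,12,25,24]
#12 0x61→b12/s0 VC-HIT; vc=[13,28,25,24]

VC = [13, 28, 25, 24]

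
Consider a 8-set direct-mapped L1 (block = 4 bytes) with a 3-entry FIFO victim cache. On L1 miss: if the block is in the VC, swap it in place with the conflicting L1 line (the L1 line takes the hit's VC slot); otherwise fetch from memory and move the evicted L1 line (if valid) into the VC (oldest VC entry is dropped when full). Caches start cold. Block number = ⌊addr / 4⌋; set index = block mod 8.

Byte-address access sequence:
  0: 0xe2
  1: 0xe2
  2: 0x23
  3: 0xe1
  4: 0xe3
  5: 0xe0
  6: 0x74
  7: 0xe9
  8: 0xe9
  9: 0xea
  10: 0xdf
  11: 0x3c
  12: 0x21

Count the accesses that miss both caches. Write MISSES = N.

0: 0xe2 (blk 56, set 0) → MISS  vc=[]
1: 0xe2 (blk 56, set 0) → L1-HIT  vc=[]
2: 0x23 (blk 8, set 0) → MISS  vc=[56]
3: 0xe1 (blk 56, set 0) → VC-HIT  vc=[8]
4: 0xe3 (blk 56, set 0) → L1-HIT  vc=[8]
5: 0xe0 (blk 56, set 0) → L1-HIT  vc=[8]
6: 0x74 (blk 29, set 5) → MISS  vc=[8]
7: 0xe9 (blk 58, set 2) → MISS  vc=[8]
8: 0xe9 (blk 58, set 2) → L1-HIT  vc=[8]
9: 0xea (blk 58, set 2) → L1-HIT  vc=[8]
10: 0xdf (blk 55, set 7) → MISS  vc=[8]
11: 0x3c (blk 15, set 7) → MISS  vc=[8, 55]
12: 0x21 (blk 8, set 0) → VC-HIT  vc=[56, 55]

MISSES = 6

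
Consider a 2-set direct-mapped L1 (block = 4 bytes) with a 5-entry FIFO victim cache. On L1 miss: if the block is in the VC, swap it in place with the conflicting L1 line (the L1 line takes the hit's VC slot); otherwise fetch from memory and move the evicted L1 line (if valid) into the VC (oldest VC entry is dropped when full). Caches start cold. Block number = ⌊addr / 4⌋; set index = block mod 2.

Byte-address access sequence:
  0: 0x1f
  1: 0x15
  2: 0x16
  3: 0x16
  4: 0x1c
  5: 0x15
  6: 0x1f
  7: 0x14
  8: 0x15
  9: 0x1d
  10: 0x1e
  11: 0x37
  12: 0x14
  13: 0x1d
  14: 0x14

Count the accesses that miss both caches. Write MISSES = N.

#0 0x1f→b7/s1 MISS; vc=[]
#1 0x15→b5/s1 MISS; vc=[7]
#2 0x16→b5/s1 L1-HIT; vc=[7]
#3 0x16→b5/s1 L1-HIT; vc=[7]
#4 0x1c→b7/s1 VC-HIT; vc=[5]
#5 0x15→b5/s1 VC-HIT; vc=[7]
#6 0x1f→b7/s1 VC-HIT; vc=[5]
#7 0x14→b5/s1 VC-HIT; vc=[7]
#8 0x15→b5/s1 L1-HIT; vc=[7]
#9 0x1d→b7/s1 VC-HIT; vc=[5]
#10 0x1e→b7/s1 L1-HIT; vc=[5]
#11 0x37→b13/s1 MISS; vc=[5,7]
#12 0x14→b5/s1 VC-HIT; vc=[13,7]
#13 0x1d→b7/s1 VC-HIT; vc=[13,5]
#14 0x14→b5/s1 VC-HIT; vc=[13,7]

MISSES = 3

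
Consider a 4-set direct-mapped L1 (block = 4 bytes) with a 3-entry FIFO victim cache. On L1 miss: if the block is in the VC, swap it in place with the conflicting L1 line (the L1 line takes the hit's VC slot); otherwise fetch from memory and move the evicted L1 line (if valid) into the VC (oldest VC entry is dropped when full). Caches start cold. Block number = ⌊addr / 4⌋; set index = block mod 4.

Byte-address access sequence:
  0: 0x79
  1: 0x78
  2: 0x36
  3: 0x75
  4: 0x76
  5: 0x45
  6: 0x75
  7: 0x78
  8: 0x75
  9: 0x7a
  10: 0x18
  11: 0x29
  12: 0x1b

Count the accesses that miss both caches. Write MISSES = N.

  [0] addr=0x79 blk=30 s=2: MISS | VC []
  [1] addr=0x78 blk=30 s=2: L1-HIT | VC []
  [2] addr=0x36 blk=13 s=1: MISS | VC []
  [3] addr=0x75 blk=29 s=1: MISS | VC [13]
  [4] addr=0x76 blk=29 s=1: L1-HIT | VC [13]
  [5] addr=0x45 blk=17 s=1: MISS | VC [13, 29]
  [6] addr=0x75 blk=29 s=1: VC-HIT | VC [13, 17]
  [7] addr=0x78 blk=30 s=2: L1-HIT | VC [13, 17]
  [8] addr=0x75 blk=29 s=1: L1-HIT | VC [13, 17]
  [9] addr=0x7a blk=30 s=2: L1-HIT | VC [13, 17]
  [10] addr=0x18 blk=6 s=2: MISS | VC [13, 17, 30]
  [11] addr=0x29 blk=10 s=2: MISS | VC [17, 30, 6]
  [12] addr=0x1b blk=6 s=2: VC-HIT | VC [17, 30, 10]

MISSES = 6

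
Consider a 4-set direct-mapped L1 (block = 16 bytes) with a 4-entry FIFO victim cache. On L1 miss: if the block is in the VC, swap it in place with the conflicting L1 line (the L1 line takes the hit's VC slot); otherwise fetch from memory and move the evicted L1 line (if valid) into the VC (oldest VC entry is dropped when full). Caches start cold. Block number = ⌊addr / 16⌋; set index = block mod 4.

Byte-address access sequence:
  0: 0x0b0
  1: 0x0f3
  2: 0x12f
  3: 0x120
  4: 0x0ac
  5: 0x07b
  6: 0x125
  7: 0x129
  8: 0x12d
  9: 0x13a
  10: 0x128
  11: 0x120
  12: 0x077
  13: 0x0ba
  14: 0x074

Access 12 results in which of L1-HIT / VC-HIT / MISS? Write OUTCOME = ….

OUTCOME = VC-HIT

#0 0xb0→b11/s3 MISS; vc=[]
#1 0xf3→b15/s3 MISS; vc=[11]
#2 0x12f→b18/s2 MISS; vc=[11]
#3 0x120→b18/s2 L1-HIT; vc=[11]
#4 0xac→b10/s2 MISS; vc=[11,18]
#5 0x7b→b7/s3 MISS; vc=[11,18,15]
#6 0x125→b18/s2 VC-HIT; vc=[11,10,15]
#7 0x129→b18/s2 L1-HIT; vc=[11,10,15]
#8 0x12d→b18/s2 L1-HIT; vc=[11,10,15]
#9 0x13a→b19/s3 MISS; vc=[11,10,15,7]
#10 0x128→b18/s2 L1-HIT; vc=[11,10,15,7]
#11 0x120→b18/s2 L1-HIT; vc=[11,10,15,7]
#12 0x77→b7/s3 VC-HIT; vc=[11,10,15,19]
#13 0xba→b11/s3 VC-HIT; vc=[7,10,15,19]
#14 0x74→b7/s3 VC-HIT; vc=[11,10,15,19]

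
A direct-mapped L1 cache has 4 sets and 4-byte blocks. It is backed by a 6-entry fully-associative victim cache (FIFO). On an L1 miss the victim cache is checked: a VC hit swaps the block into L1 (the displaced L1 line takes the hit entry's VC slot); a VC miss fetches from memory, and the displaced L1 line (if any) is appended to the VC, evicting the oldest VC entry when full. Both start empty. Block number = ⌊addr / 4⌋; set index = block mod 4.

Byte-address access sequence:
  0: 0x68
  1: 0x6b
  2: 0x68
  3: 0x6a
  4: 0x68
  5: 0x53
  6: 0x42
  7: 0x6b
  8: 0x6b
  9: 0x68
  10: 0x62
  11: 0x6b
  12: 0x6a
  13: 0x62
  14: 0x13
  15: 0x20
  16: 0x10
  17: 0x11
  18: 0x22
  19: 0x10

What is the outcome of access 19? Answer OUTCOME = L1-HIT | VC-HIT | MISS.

OUTCOME = VC-HIT

  [0] addr=0x68 blk=26 s=2: MISS | VC []
  [1] addr=0x6b blk=26 s=2: L1-HIT | VC []
  [2] addr=0x68 blk=26 s=2: L1-HIT | VC []
  [3] addr=0x6a blk=26 s=2: L1-HIT | VC []
  [4] addr=0x68 blk=26 s=2: L1-HIT | VC []
  [5] addr=0x53 blk=20 s=0: MISS | VC []
  [6] addr=0x42 blk=16 s=0: MISS | VC [20]
  [7] addr=0x6b blk=26 s=2: L1-HIT | VC [20]
  [8] addr=0x6b blk=26 s=2: L1-HIT | VC [20]
  [9] addr=0x68 blk=26 s=2: L1-HIT | VC [20]
  [10] addr=0x62 blk=24 s=0: MISS | VC [20, 16]
  [11] addr=0x6b blk=26 s=2: L1-HIT | VC [20, 16]
  [12] addr=0x6a blk=26 s=2: L1-HIT | VC [20, 16]
  [13] addr=0x62 blk=24 s=0: L1-HIT | VC [20, 16]
  [14] addr=0x13 blk=4 s=0: MISS | VC [20, 16, 24]
  [15] addr=0x20 blk=8 s=0: MISS | VC [20, 16, 24, 4]
  [16] addr=0x10 blk=4 s=0: VC-HIT | VC [20, 16, 24, 8]
  [17] addr=0x11 blk=4 s=0: L1-HIT | VC [20, 16, 24, 8]
  [18] addr=0x22 blk=8 s=0: VC-HIT | VC [20, 16, 24, 4]
  [19] addr=0x10 blk=4 s=0: VC-HIT | VC [20, 16, 24, 8]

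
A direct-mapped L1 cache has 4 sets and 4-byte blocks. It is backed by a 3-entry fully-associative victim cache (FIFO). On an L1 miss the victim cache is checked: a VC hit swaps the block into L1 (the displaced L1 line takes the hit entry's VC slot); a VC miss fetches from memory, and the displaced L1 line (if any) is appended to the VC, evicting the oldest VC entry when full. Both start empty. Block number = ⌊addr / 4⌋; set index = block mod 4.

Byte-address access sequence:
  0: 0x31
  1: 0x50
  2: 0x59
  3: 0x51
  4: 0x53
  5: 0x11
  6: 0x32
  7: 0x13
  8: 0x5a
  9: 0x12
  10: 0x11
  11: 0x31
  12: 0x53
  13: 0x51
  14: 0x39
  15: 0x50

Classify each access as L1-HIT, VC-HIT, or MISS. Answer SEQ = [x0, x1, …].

SEQ = [MISS, MISS, MISS, L1-HIT, L1-HIT, MISS, VC-HIT, VC-HIT, L1-HIT, L1-HIT, L1-HIT, VC-HIT, VC-HIT, L1-HIT, MISS, L1-HIT]

0: 0x31 (blk 12, set 0) → MISS  vc=[]
1: 0x50 (blk 20, set 0) → MISS  vc=[12]
2: 0x59 (blk 22, set 2) → MISS  vc=[12]
3: 0x51 (blk 20, set 0) → L1-HIT  vc=[12]
4: 0x53 (blk 20, set 0) → L1-HIT  vc=[12]
5: 0x11 (blk 4, set 0) → MISS  vc=[12, 20]
6: 0x32 (blk 12, set 0) → VC-HIT  vc=[4, 20]
7: 0x13 (blk 4, set 0) → VC-HIT  vc=[12, 20]
8: 0x5a (blk 22, set 2) → L1-HIT  vc=[12, 20]
9: 0x12 (blk 4, set 0) → L1-HIT  vc=[12, 20]
10: 0x11 (blk 4, set 0) → L1-HIT  vc=[12, 20]
11: 0x31 (blk 12, set 0) → VC-HIT  vc=[4, 20]
12: 0x53 (blk 20, set 0) → VC-HIT  vc=[4, 12]
13: 0x51 (blk 20, set 0) → L1-HIT  vc=[4, 12]
14: 0x39 (blk 14, set 2) → MISS  vc=[4, 12, 22]
15: 0x50 (blk 20, set 0) → L1-HIT  vc=[4, 12, 22]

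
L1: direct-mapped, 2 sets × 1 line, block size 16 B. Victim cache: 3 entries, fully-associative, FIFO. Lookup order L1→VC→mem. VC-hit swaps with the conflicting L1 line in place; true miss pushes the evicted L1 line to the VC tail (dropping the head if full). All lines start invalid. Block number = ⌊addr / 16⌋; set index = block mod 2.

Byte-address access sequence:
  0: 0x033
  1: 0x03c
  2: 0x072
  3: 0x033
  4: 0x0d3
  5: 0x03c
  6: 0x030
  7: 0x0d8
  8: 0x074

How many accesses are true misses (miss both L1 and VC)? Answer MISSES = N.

#0 0x33→b3/s1 MISS; vc=[]
#1 0x3c→b3/s1 L1-HIT; vc=[]
#2 0x72→b7/s1 MISS; vc=[3]
#3 0x33→b3/s1 VC-HIT; vc=[7]
#4 0xd3→b13/s1 MISS; vc=[7,3]
#5 0x3c→b3/s1 VC-HIT; vc=[7,13]
#6 0x30→b3/s1 L1-HIT; vc=[7,13]
#7 0xd8→b13/s1 VC-HIT; vc=[7,3]
#8 0x74→b7/s1 VC-HIT; vc=[13,3]

MISSES = 3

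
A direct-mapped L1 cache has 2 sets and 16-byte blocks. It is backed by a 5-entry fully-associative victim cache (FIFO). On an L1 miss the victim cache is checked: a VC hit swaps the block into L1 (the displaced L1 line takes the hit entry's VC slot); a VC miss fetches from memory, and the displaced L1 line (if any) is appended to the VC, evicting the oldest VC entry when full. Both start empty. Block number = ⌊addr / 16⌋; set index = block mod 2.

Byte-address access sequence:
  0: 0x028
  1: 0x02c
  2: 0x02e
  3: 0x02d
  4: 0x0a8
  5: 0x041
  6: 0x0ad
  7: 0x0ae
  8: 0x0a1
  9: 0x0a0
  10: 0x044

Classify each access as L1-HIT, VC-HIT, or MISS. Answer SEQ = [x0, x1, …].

SEQ = [MISS, L1-HIT, L1-HIT, L1-HIT, MISS, MISS, VC-HIT, L1-HIT, L1-HIT, L1-HIT, VC-HIT]

  [0] addr=0x28 blk=2 s=0: MISS | VC []
  [1] addr=0x2c blk=2 s=0: L1-HIT | VC []
  [2] addr=0x2e blk=2 s=0: L1-HIT | VC []
  [3] addr=0x2d blk=2 s=0: L1-HIT | VC []
  [4] addr=0xa8 blk=10 s=0: MISS | VC [2]
  [5] addr=0x41 blk=4 s=0: MISS | VC [2, 10]
  [6] addr=0xad blk=10 s=0: VC-HIT | VC [2, 4]
  [7] addr=0xae blk=10 s=0: L1-HIT | VC [2, 4]
  [8] addr=0xa1 blk=10 s=0: L1-HIT | VC [2, 4]
  [9] addr=0xa0 blk=10 s=0: L1-HIT | VC [2, 4]
  [10] addr=0x44 blk=4 s=0: VC-HIT | VC [2, 10]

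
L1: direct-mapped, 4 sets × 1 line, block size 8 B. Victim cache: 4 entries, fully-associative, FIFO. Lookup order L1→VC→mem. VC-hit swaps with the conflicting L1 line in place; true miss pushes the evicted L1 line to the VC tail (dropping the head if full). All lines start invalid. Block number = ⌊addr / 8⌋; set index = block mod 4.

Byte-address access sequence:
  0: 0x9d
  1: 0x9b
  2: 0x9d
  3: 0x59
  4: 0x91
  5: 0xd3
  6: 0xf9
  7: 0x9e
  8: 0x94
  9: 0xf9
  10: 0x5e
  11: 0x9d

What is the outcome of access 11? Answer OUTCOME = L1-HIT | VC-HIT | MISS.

  [0] addr=0x9d blk=19 s=3: MISS | VC []
  [1] addr=0x9b blk=19 s=3: L1-HIT | VC []
  [2] addr=0x9d blk=19 s=3: L1-HIT | VC []
  [3] addr=0x59 blk=11 s=3: MISS | VC [19]
  [4] addr=0x91 blk=18 s=2: MISS | VC [19]
  [5] addr=0xd3 blk=26 s=2: MISS | VC [19, 18]
  [6] addr=0xf9 blk=31 s=3: MISS | VC [19, 18, 11]
  [7] addr=0x9e blk=19 s=3: VC-HIT | VC [31, 18, 11]
  [8] addr=0x94 blk=18 s=2: VC-HIT | VC [31, 26, 11]
  [9] addr=0xf9 blk=31 s=3: VC-HIT | VC [19, 26, 11]
  [10] addr=0x5e blk=11 s=3: VC-HIT | VC [19, 26, 31]
  [11] addr=0x9d blk=19 s=3: VC-HIT | VC [11, 26, 31]

OUTCOME = VC-HIT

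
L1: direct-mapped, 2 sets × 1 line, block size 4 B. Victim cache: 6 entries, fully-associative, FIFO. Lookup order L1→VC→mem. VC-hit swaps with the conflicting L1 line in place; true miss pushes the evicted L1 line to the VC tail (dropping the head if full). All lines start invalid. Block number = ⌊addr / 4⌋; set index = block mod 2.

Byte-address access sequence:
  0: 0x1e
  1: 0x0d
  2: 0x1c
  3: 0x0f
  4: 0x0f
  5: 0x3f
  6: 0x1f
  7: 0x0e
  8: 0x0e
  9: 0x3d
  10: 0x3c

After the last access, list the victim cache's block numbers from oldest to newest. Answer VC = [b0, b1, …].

#0 0x1e→b7/s1 MISS; vc=[]
#1 0xd→b3/s1 MISS; vc=[7]
#2 0x1c→b7/s1 VC-HIT; vc=[3]
#3 0xf→b3/s1 VC-HIT; vc=[7]
#4 0xf→b3/s1 L1-HIT; vc=[7]
#5 0x3f→b15/s1 MISS; vc=[7,3]
#6 0x1f→b7/s1 VC-HIT; vc=[15,3]
#7 0xe→b3/s1 VC-HIT; vc=[15,7]
#8 0xe→b3/s1 L1-HIT; vc=[15,7]
#9 0x3d→b15/s1 VC-HIT; vc=[3,7]
#10 0x3c→b15/s1 L1-HIT; vc=[3,7]

VC = [3, 7]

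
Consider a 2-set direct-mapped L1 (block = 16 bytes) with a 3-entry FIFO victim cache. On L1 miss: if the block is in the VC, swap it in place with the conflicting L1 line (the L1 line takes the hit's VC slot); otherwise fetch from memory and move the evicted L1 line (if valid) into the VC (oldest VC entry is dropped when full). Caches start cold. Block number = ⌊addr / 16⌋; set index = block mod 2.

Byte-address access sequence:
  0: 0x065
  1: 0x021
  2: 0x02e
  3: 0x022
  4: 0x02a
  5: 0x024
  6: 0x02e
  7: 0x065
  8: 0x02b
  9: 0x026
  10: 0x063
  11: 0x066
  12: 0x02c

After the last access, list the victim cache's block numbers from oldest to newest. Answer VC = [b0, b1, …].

VC = [6]

  [0] addr=0x65 blk=6 s=0: MISS | VC []
  [1] addr=0x21 blk=2 s=0: MISS | VC [6]
  [2] addr=0x2e blk=2 s=0: L1-HIT | VC [6]
  [3] addr=0x22 blk=2 s=0: L1-HIT | VC [6]
  [4] addr=0x2a blk=2 s=0: L1-HIT | VC [6]
  [5] addr=0x24 blk=2 s=0: L1-HIT | VC [6]
  [6] addr=0x2e blk=2 s=0: L1-HIT | VC [6]
  [7] addr=0x65 blk=6 s=0: VC-HIT | VC [2]
  [8] addr=0x2b blk=2 s=0: VC-HIT | VC [6]
  [9] addr=0x26 blk=2 s=0: L1-HIT | VC [6]
  [10] addr=0x63 blk=6 s=0: VC-HIT | VC [2]
  [11] addr=0x66 blk=6 s=0: L1-HIT | VC [2]
  [12] addr=0x2c blk=2 s=0: VC-HIT | VC [6]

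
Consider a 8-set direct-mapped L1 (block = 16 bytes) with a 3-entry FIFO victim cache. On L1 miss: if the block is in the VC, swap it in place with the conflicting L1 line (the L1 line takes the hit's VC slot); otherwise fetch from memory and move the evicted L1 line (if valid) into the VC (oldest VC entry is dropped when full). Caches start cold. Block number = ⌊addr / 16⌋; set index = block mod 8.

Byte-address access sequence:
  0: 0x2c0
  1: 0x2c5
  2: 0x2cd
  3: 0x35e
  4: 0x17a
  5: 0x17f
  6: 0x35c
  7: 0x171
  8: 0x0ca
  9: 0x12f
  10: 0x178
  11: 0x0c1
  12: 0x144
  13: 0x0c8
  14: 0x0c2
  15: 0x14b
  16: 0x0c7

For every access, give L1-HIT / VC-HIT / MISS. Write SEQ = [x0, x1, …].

SEQ = [MISS, L1-HIT, L1-HIT, MISS, MISS, L1-HIT, L1-HIT, L1-HIT, MISS, MISS, L1-HIT, L1-HIT, MISS, VC-HIT, L1-HIT, VC-HIT, VC-HIT]

#0 0x2c0→b44/s4 MISS; vc=[]
#1 0x2c5→b44/s4 L1-HIT; vc=[]
#2 0x2cd→b44/s4 L1-HIT; vc=[]
#3 0x35e→b53/s5 MISS; vc=[]
#4 0x17a→b23/s7 MISS; vc=[]
#5 0x17f→b23/s7 L1-HIT; vc=[]
#6 0x35c→b53/s5 L1-HIT; vc=[]
#7 0x171→b23/s7 L1-HIT; vc=[]
#8 0xca→b12/s4 MISS; vc=[44]
#9 0x12f→b18/s2 MISS; vc=[44]
#10 0x178→b23/s7 L1-HIT; vc=[44]
#11 0xc1→b12/s4 L1-HIT; vc=[44]
#12 0x144→b20/s4 MISS; vc=[44,12]
#13 0xc8→b12/s4 VC-HIT; vc=[44,20]
#14 0xc2→b12/s4 L1-HIT; vc=[44,20]
#15 0x14b→b20/s4 VC-HIT; vc=[44,12]
#16 0xc7→b12/s4 VC-HIT; vc=[44,20]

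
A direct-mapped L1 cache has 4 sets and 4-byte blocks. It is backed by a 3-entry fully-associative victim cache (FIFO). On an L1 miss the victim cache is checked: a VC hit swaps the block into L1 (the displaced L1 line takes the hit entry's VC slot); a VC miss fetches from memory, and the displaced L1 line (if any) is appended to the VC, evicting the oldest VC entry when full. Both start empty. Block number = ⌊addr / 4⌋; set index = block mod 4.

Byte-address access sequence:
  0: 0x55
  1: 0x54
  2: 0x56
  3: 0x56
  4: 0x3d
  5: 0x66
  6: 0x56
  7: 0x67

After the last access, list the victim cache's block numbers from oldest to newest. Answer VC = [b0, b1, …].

0: 0x55 (blk 21, set 1) → MISS  vc=[]
1: 0x54 (blk 21, set 1) → L1-HIT  vc=[]
2: 0x56 (blk 21, set 1) → L1-HIT  vc=[]
3: 0x56 (blk 21, set 1) → L1-HIT  vc=[]
4: 0x3d (blk 15, set 3) → MISS  vc=[]
5: 0x66 (blk 25, set 1) → MISS  vc=[21]
6: 0x56 (blk 21, set 1) → VC-HIT  vc=[25]
7: 0x67 (blk 25, set 1) → VC-HIT  vc=[21]

VC = [21]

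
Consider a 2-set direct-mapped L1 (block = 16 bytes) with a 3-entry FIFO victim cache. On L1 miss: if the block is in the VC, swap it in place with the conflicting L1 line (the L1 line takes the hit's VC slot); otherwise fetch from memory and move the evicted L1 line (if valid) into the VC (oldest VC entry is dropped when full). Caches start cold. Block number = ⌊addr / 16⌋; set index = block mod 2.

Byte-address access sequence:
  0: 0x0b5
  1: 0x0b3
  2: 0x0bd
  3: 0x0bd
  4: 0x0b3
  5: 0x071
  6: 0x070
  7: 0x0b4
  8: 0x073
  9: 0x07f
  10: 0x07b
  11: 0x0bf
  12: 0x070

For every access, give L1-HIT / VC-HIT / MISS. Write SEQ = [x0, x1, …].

0: 0xb5 (blk 11, set 1) → MISS  vc=[]
1: 0xb3 (blk 11, set 1) → L1-HIT  vc=[]
2: 0xbd (blk 11, set 1) → L1-HIT  vc=[]
3: 0xbd (blk 11, set 1) → L1-HIT  vc=[]
4: 0xb3 (blk 11, set 1) → L1-HIT  vc=[]
5: 0x71 (blk 7, set 1) → MISS  vc=[11]
6: 0x70 (blk 7, set 1) → L1-HIT  vc=[11]
7: 0xb4 (blk 11, set 1) → VC-HIT  vc=[7]
8: 0x73 (blk 7, set 1) → VC-HIT  vc=[11]
9: 0x7f (blk 7, set 1) → L1-HIT  vc=[11]
10: 0x7b (blk 7, set 1) → L1-HIT  vc=[11]
11: 0xbf (blk 11, set 1) → VC-HIT  vc=[7]
12: 0x70 (blk 7, set 1) → VC-HIT  vc=[11]

SEQ = [MISS, L1-HIT, L1-HIT, L1-HIT, L1-HIT, MISS, L1-HIT, VC-HIT, VC-HIT, L1-HIT, L1-HIT, VC-HIT, VC-HIT]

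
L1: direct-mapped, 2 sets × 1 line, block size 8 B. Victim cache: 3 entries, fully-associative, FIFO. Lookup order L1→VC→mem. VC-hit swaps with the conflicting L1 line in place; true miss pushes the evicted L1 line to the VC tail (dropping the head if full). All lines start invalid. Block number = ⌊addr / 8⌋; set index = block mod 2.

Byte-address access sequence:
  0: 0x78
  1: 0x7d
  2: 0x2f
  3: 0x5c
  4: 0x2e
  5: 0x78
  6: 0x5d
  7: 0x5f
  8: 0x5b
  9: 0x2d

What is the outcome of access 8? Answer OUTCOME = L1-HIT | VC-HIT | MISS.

0: 0x78 (blk 15, set 1) → MISS  vc=[]
1: 0x7d (blk 15, set 1) → L1-HIT  vc=[]
2: 0x2f (blk 5, set 1) → MISS  vc=[15]
3: 0x5c (blk 11, set 1) → MISS  vc=[15, 5]
4: 0x2e (blk 5, set 1) → VC-HIT  vc=[15, 11]
5: 0x78 (blk 15, set 1) → VC-HIT  vc=[5, 11]
6: 0x5d (blk 11, set 1) → VC-HIT  vc=[5, 15]
7: 0x5f (blk 11, set 1) → L1-HIT  vc=[5, 15]
8: 0x5b (blk 11, set 1) → L1-HIT  vc=[5, 15]
9: 0x2d (blk 5, set 1) → VC-HIT  vc=[11, 15]

OUTCOME = L1-HIT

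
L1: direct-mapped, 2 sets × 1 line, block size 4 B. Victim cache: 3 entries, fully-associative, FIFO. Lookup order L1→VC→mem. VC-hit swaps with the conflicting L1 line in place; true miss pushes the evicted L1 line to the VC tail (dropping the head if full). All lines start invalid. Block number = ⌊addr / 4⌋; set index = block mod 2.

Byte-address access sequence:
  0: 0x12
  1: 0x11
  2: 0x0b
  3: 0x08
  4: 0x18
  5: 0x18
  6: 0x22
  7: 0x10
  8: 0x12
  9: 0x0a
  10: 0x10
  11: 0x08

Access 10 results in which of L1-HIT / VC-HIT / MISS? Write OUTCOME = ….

OUTCOME = VC-HIT

#0 0x12→b4/s0 MISS; vc=[]
#1 0x11→b4/s0 L1-HIT; vc=[]
#2 0xb→b2/s0 MISS; vc=[4]
#3 0x8→b2/s0 L1-HIT; vc=[4]
#4 0x18→b6/s0 MISS; vc=[4,2]
#5 0x18→b6/s0 L1-HIT; vc=[4,2]
#6 0x22→b8/s0 MISS; vc=[4,2,6]
#7 0x10→b4/s0 VC-HIT; vc=[8,2,6]
#8 0x12→b4/s0 L1-HIT; vc=[8,2,6]
#9 0xa→b2/s0 VC-HIT; vc=[8,4,6]
#10 0x10→b4/s0 VC-HIT; vc=[8,2,6]
#11 0x8→b2/s0 VC-HIT; vc=[8,4,6]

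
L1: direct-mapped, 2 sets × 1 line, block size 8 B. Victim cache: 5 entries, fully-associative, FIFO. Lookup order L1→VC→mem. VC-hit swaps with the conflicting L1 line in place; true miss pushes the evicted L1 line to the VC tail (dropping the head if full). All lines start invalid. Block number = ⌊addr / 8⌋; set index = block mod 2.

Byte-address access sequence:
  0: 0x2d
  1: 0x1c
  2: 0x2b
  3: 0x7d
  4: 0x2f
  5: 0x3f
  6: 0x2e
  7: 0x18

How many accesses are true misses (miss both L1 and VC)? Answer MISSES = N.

MISSES = 4

  [0] addr=0x2d blk=5 s=1: MISS | VC []
  [1] addr=0x1c blk=3 s=1: MISS | VC [5]
  [2] addr=0x2b blk=5 s=1: VC-HIT | VC [3]
  [3] addr=0x7d blk=15 s=1: MISS | VC [3, 5]
  [4] addr=0x2f blk=5 s=1: VC-HIT | VC [3, 15]
  [5] addr=0x3f blk=7 s=1: MISS | VC [3, 15, 5]
  [6] addr=0x2e blk=5 s=1: VC-HIT | VC [3, 15, 7]
  [7] addr=0x18 blk=3 s=1: VC-HIT | VC [5, 15, 7]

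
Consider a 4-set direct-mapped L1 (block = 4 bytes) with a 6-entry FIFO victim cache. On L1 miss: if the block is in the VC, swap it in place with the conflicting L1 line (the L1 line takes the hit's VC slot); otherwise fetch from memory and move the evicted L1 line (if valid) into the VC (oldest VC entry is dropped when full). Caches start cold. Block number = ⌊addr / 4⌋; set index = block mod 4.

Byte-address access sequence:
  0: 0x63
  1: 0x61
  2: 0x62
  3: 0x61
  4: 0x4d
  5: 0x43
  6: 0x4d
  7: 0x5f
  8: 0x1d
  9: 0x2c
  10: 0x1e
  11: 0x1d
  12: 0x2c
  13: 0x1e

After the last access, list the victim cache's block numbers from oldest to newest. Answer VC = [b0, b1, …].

0: 0x63 (blk 24, set 0) → MISS  vc=[]
1: 0x61 (blk 24, set 0) → L1-HIT  vc=[]
2: 0x62 (blk 24, set 0) → L1-HIT  vc=[]
3: 0x61 (blk 24, set 0) → L1-HIT  vc=[]
4: 0x4d (blk 19, set 3) → MISS  vc=[]
5: 0x43 (blk 16, set 0) → MISS  vc=[24]
6: 0x4d (blk 19, set 3) → L1-HIT  vc=[24]
7: 0x5f (blk 23, set 3) → MISS  vc=[24, 19]
8: 0x1d (blk 7, set 3) → MISS  vc=[24, 19, 23]
9: 0x2c (blk 11, set 3) → MISS  vc=[24, 19, 23, 7]
10: 0x1e (blk 7, set 3) → VC-HIT  vc=[24, 19, 23, 11]
11: 0x1d (blk 7, set 3) → L1-HIT  vc=[24, 19, 23, 11]
12: 0x2c (blk 11, set 3) → VC-HIT  vc=[24, 19, 23, 7]
13: 0x1e (blk 7, set 3) → VC-HIT  vc=[24, 19, 23, 11]

VC = [24, 19, 23, 11]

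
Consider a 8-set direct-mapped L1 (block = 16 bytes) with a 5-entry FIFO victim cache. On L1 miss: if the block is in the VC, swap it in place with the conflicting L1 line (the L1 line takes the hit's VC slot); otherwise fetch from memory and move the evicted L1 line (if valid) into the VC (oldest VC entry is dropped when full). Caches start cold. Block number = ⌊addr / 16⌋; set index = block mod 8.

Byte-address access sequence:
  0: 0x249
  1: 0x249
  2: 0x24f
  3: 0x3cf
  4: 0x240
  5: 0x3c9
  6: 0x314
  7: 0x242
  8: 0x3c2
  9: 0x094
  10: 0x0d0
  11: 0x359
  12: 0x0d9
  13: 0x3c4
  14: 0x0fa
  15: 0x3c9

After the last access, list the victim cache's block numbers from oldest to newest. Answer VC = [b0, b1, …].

VC = [36, 49, 53]

0: 0x249 (blk 36, set 4) → MISS  vc=[]
1: 0x249 (blk 36, set 4) → L1-HIT  vc=[]
2: 0x24f (blk 36, set 4) → L1-HIT  vc=[]
3: 0x3cf (blk 60, set 4) → MISS  vc=[36]
4: 0x240 (blk 36, set 4) → VC-HIT  vc=[60]
5: 0x3c9 (blk 60, set 4) → VC-HIT  vc=[36]
6: 0x314 (blk 49, set 1) → MISS  vc=[36]
7: 0x242 (blk 36, set 4) → VC-HIT  vc=[60]
8: 0x3c2 (blk 60, set 4) → VC-HIT  vc=[36]
9: 0x94 (blk 9, set 1) → MISS  vc=[36, 49]
10: 0xd0 (blk 13, set 5) → MISS  vc=[36, 49]
11: 0x359 (blk 53, set 5) → MISS  vc=[36, 49, 13]
12: 0xd9 (blk 13, set 5) → VC-HIT  vc=[36, 49, 53]
13: 0x3c4 (blk 60, set 4) → L1-HIT  vc=[36, 49, 53]
14: 0xfa (blk 15, set 7) → MISS  vc=[36, 49, 53]
15: 0x3c9 (blk 60, set 4) → L1-HIT  vc=[36, 49, 53]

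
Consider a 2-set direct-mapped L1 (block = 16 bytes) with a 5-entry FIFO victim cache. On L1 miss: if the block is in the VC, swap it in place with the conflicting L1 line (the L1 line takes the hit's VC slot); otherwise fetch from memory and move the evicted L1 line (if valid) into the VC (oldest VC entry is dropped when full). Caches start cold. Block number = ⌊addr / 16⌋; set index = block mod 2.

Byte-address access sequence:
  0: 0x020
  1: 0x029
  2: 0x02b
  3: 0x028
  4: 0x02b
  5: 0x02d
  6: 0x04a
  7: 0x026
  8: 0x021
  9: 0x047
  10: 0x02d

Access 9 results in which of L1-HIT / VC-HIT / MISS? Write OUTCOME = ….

OUTCOME = VC-HIT

#0 0x20→b2/s0 MISS; vc=[]
#1 0x29→b2/s0 L1-HIT; vc=[]
#2 0x2b→b2/s0 L1-HIT; vc=[]
#3 0x28→b2/s0 L1-HIT; vc=[]
#4 0x2b→b2/s0 L1-HIT; vc=[]
#5 0x2d→b2/s0 L1-HIT; vc=[]
#6 0x4a→b4/s0 MISS; vc=[2]
#7 0x26→b2/s0 VC-HIT; vc=[4]
#8 0x21→b2/s0 L1-HIT; vc=[4]
#9 0x47→b4/s0 VC-HIT; vc=[2]
#10 0x2d→b2/s0 VC-HIT; vc=[4]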